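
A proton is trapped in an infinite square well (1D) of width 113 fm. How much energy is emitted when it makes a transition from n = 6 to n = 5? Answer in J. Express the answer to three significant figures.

E_1 = h²/(8m_pL²) = 2.569×10^-15 J.
|ΔE| = |6² − 5²|·E_1 = 11·2.569×10^-15 J = 2.83×10^-14 J.

|ΔE| = 2.83×10^-14 J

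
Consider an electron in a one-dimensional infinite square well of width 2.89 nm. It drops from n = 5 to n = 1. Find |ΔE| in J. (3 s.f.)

|ΔE| = 1.73×10^-19 J

E_1 = h²/(8m_eL²) = 7.214×10^-21 J.
|ΔE| = |5² − 1²|·E_1 = 24·7.214×10^-21 J = 1.73×10^-19 J.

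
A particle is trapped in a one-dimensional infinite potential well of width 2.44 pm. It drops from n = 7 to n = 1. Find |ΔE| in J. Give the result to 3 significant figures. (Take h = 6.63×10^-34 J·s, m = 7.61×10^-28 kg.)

|ΔE| = 5.82×10^-16 J

E_1 = h²/(8mL²) = 1.213×10^-17 J.
|ΔE| = |7² − 1²|·E_1 = 48·1.213×10^-17 J = 5.82×10^-16 J.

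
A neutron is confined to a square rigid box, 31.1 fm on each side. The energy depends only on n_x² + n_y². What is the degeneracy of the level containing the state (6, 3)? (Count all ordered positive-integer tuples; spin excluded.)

degeneracy = 2

The level has n_x² + n_y² = 45. The ordered positive-integer solutions are (3, 6), (6, 3).
That gives 2 states.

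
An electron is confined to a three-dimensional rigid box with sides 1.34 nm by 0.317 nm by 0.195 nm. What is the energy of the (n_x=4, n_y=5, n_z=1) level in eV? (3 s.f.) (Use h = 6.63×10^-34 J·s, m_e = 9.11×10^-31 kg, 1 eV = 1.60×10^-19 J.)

For a 3D rectangular well E = (h²/8m_e)·Σ n_i²/L_i² = (6.63×10^-34)²/(8·9.11×10^-31) · [4²/(1.34 nm)² + 5²/(0.317 nm)² + 1²/(0.195 nm)²].
Evaluating gives E = 1.713×10^-17 J = 107 eV.

E = 107 eV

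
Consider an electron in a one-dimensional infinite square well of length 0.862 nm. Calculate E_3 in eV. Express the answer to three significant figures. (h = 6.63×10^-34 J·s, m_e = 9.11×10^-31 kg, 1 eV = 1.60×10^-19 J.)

E_3 = 4.57 eV

For an infinite well E_n = n²h²/(8m_eL²), so E_1 = h²/(8m_eL²) = (6.63×10^-34)²/(8·9.11×10^-31·(8.62×10^-10 m)²) = 8.117×10^-20 J.
Then E_3 = 3²·E_1 = 9·8.117×10^-20 J = 7.305×10^-19 J.
Converting, E_3 = 7.305×10^-19 J / (1.60×10^-19 J/eV) = 4.57 eV.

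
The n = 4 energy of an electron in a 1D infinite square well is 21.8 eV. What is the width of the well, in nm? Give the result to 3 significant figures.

L = 0.525 nm

From E_n = n²h²/(8m_eL²), L = n·h/√(8m_eE_n).
E_4 = 21.8 eV = 3.492×10^-18 J, so L = 4·6.626×10^-34/√(8·9.109×10^-31·3.492×10^-18) = 5.25×10^-10 m = 0.525 nm.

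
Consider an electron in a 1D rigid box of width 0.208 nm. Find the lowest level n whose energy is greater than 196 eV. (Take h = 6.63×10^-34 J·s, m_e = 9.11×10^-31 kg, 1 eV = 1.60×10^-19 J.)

n = 5

E_1 = h²/(8m_eL²) = 1.394×10^-18 J = 8.713 eV.
Need n² > 196/8.713 = 22.50, i.e. n > 4.743.
The smallest integer satisfying this is n = 5.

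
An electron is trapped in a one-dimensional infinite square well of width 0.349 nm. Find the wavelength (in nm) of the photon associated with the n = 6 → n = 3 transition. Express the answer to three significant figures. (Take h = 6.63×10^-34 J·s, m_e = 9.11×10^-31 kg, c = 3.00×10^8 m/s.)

λ = 14.9 nm

E_1 = h²/(8m_eL²) = 4.952×10^-19 J, so ΔE = (6² − 3²)E_1 = 1.337×10^-17 J.
λ = hc/ΔE = (6.63×10^-34·3.00×10^8)/1.337×10^-17 = 1.49×10^-8 m = 14.9 nm.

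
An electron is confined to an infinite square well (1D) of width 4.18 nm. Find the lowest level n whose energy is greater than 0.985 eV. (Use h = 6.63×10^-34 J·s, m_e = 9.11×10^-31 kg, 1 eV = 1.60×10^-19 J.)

n = 7

E_1 = h²/(8m_eL²) = 3.452×10^-21 J = 0.02158 eV.
Need n² > 0.985/0.02158 = 45.64, i.e. n > 6.756.
The smallest integer satisfying this is n = 7.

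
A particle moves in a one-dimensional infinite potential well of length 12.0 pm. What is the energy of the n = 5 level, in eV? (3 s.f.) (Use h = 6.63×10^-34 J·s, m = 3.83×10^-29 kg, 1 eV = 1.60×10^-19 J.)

For an infinite well E_n = n²h²/(8mL²), so E_1 = h²/(8mL²) = (6.63×10^-34)²/(8·3.83×10^-29·(1.20×10^-11 m)²) = 9.963×10^-18 J.
Then E_5 = 5²·E_1 = 25·9.963×10^-18 J = 2.491×10^-16 J.
Converting, E_5 = 2.491×10^-16 J / (1.60×10^-19 J/eV) = 1.56×10^3 eV.

E_5 = 1.56×10^3 eV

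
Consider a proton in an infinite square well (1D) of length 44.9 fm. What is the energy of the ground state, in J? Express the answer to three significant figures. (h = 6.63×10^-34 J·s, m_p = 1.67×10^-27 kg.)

For an infinite well E_n = n²h²/(8m_pL²), so E_1 = h²/(8m_pL²) = (6.63×10^-34)²/(8·1.67×10^-27·(4.49×10^-14 m)²) = 1.632×10^-14 J.

E_1 = 1.63×10^-14 J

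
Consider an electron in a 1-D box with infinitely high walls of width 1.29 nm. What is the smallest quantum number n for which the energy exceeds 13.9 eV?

E_1 = h²/(8m_eL²) = 3.620×10^-20 J = 0.2260 eV.
Need n² > 13.9/0.2260 = 61.50, i.e. n > 7.842.
The smallest integer satisfying this is n = 8.

n = 8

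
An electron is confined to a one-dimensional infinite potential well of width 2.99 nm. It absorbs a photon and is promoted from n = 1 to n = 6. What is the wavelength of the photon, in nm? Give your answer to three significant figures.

λ = 842 nm

E_1 = h²/(8m_eL²) = 6.739×10^-21 J, so ΔE = (6² − 1²)E_1 = 2.359×10^-19 J.
λ = hc/ΔE = (6.626×10^-34·2.998×10^8)/2.359×10^-19 = 8.42×10^-7 m = 842 nm.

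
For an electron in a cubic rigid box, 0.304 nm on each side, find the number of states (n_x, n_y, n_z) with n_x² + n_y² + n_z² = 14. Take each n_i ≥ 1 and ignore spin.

The level has n_x² + n_y² + n_z² = 14. The ordered positive-integer solutions are (1, 2, 3), (1, 3, 2), (2, 1, 3), (2, 3, 1), (3, 1, 2), (3, 2, 1).
That gives 6 states.

degeneracy = 6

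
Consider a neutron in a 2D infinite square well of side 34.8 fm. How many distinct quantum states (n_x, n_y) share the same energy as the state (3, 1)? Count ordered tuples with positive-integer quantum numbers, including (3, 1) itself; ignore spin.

degeneracy = 2

The level has n_x² + n_y² = 10. The ordered positive-integer solutions are (1, 3), (3, 1).
That gives 2 states.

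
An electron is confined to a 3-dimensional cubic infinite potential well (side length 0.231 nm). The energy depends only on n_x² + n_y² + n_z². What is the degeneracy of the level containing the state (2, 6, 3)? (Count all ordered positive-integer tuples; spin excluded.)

The level has n_x² + n_y² + n_z² = 49. The ordered positive-integer solutions are (2, 3, 6), (2, 6, 3), (3, 2, 6), (3, 6, 2), (6, 2, 3), (6, 3, 2).
That gives 6 states.

degeneracy = 6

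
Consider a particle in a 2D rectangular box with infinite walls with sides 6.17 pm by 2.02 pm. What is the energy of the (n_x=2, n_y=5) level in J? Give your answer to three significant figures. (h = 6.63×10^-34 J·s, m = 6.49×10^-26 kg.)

E = 5.28×10^-18 J

For a 2D rectangular well E = (h²/8m)·Σ n_i²/L_i² = (6.63×10^-34)²/(8·6.49×10^-26) · [2²/(6.17 pm)² + 5²/(2.02 pm)²].
Evaluating gives E = 5.28×10^-18 J.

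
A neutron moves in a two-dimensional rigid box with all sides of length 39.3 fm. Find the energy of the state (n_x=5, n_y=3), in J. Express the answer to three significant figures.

E = 7.21×10^-13 J

For a 2D rectangular well E = (h²/8m_n)·Σ n_i²/L_i² = (6.626×10^-34)²/(8·1.675×10^-27) · [5²/(39.3 fm)² + 3²/(39.3 fm)²].
Evaluating gives E = 7.21×10^-13 J.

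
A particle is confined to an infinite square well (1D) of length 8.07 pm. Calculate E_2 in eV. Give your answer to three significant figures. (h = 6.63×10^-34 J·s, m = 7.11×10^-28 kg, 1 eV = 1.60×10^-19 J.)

E_2 = 29.7 eV

For an infinite well E_n = n²h²/(8mL²), so E_1 = h²/(8mL²) = (6.63×10^-34)²/(8·7.11×10^-28·(8.07×10^-12 m)²) = 1.187×10^-18 J.
Then E_2 = 2²·E_1 = 4·1.187×10^-18 J = 4.748×10^-18 J.
Converting, E_2 = 4.748×10^-18 J / (1.60×10^-19 J/eV) = 29.7 eV.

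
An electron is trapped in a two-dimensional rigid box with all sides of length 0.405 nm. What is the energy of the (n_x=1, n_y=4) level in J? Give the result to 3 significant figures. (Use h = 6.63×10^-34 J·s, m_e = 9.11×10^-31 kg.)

E = 6.25×10^-18 J

For a 2D rectangular well E = (h²/8m_e)·Σ n_i²/L_i² = (6.63×10^-34)²/(8·9.11×10^-31) · [1²/(0.405 nm)² + 4²/(0.405 nm)²].
Evaluating gives E = 6.25×10^-18 J.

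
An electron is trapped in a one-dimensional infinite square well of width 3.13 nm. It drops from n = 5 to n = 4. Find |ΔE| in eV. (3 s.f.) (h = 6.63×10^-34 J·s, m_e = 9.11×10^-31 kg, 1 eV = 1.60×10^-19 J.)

E_1 = h²/(8m_eL²) = 6.156×10^-21 J.
|ΔE| = |5² − 4²|·E_1 = 9·6.156×10^-21 J = 5.540×10^-20 J = 0.346 eV.

|ΔE| = 0.346 eV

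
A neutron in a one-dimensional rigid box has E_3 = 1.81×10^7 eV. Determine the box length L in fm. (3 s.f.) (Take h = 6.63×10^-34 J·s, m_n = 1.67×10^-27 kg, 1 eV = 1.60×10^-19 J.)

From E_n = n²h²/(8m_nL²), L = n·h/√(8m_nE_n).
E_3 = 1.81×10^7 eV = 2.896×10^-12 J, so L = 3·6.63×10^-34/√(8·1.67×10^-27·2.896×10^-12) = 1.01×10^-14 m = 10.1 fm.

L = 10.1 fm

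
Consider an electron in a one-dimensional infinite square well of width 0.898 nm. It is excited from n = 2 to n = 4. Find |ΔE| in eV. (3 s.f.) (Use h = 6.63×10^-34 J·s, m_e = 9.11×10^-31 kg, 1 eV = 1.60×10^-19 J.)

E_1 = h²/(8m_eL²) = 7.479×10^-20 J.
|ΔE| = |2² − 4²|·E_1 = 12·7.479×10^-20 J = 8.975×10^-19 J = 5.61 eV.

|ΔE| = 5.61 eV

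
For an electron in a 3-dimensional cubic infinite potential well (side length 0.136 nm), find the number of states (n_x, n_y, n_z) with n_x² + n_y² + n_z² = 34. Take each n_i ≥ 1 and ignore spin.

The level has n_x² + n_y² + n_z² = 34. The ordered positive-integer solutions are (3, 3, 4), (3, 4, 3), (4, 3, 3).
That gives 3 states.

degeneracy = 3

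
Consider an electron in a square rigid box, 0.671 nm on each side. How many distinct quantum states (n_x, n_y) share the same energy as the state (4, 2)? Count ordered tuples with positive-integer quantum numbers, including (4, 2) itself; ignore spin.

The level has n_x² + n_y² = 20. The ordered positive-integer solutions are (2, 4), (4, 2).
That gives 2 states.

degeneracy = 2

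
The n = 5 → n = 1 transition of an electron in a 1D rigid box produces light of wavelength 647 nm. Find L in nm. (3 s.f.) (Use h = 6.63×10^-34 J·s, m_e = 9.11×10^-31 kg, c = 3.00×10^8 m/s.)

L = 2.17 nm

The photon carries ΔE = hc/λ = 6.63×10^-34·3.00×10^8/6.47×10^-7 m = 3.074×10^-19 J.
Since ΔE = (5² − 1²)E_1, E_1 = 1.281×10^-20 J, and L = h/√(8m_eE_1) = 2.17×10^-9 m = 2.17 nm.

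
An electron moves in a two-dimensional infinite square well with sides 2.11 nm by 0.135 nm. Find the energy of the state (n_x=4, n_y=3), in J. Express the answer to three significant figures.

For a 2D rectangular well E = (h²/8m_e)·Σ n_i²/L_i² = (6.626×10^-34)²/(8·9.109×10^-31) · [4²/(2.11 nm)² + 3²/(0.135 nm)²].
Evaluating gives E = 3.00×10^-17 J.

E = 3.00×10^-17 J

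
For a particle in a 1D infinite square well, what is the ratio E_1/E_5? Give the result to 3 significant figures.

0.0400

E_n ∝ n², so E_1/E_5 = 1²/5² = 1/25 = 0.0400.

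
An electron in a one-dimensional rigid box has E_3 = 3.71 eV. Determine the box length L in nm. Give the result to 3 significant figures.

From E_n = n²h²/(8m_eL²), L = n·h/√(8m_eE_n).
E_3 = 3.71 eV = 5.943×10^-19 J, so L = 3·6.626×10^-34/√(8·9.109×10^-31·5.943×10^-19) = 9.55×10^-10 m = 0.955 nm.

L = 0.955 nm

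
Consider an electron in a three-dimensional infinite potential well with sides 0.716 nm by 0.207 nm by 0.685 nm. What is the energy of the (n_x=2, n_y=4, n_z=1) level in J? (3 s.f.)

E = 2.31×10^-17 J

For a 3D rectangular well E = (h²/8m_e)·Σ n_i²/L_i² = (6.626×10^-34)²/(8·9.109×10^-31) · [2²/(0.716 nm)² + 4²/(0.207 nm)² + 1²/(0.685 nm)²].
Evaluating gives E = 2.31×10^-17 J.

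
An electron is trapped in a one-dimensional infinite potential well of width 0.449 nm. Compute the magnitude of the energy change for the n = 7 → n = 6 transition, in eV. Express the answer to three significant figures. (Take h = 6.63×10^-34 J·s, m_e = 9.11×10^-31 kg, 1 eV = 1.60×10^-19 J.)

|ΔE| = 24.3 eV

E_1 = h²/(8m_eL²) = 2.992×10^-19 J.
|ΔE| = |7² − 6²|·E_1 = 13·2.992×10^-19 J = 3.890×10^-18 J = 24.3 eV.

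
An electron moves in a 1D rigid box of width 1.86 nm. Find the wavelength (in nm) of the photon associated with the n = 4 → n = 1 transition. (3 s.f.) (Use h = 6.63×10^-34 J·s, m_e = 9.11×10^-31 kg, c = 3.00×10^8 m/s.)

E_1 = h²/(8m_eL²) = 1.743×10^-20 J, so ΔE = (4² − 1²)E_1 = 2.615×10^-19 J.
λ = hc/ΔE = (6.63×10^-34·3.00×10^8)/2.615×10^-19 = 7.61×10^-7 m = 761 nm.

λ = 761 nm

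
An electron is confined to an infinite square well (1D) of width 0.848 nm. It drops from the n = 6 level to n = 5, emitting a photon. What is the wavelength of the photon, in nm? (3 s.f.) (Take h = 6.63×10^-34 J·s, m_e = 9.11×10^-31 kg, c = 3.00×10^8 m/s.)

E_1 = h²/(8m_eL²) = 8.387×10^-20 J, so ΔE = (6² − 5²)E_1 = 9.226×10^-19 J.
λ = hc/ΔE = (6.63×10^-34·3.00×10^8)/9.226×10^-19 = 2.16×10^-7 m = 216 nm.

λ = 216 nm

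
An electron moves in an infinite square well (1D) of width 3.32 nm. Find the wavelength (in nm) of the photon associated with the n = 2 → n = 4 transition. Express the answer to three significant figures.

λ = 3.03×10^3 nm

E_1 = h²/(8m_eL²) = 5.466×10^-21 J, so ΔE = (4² − 2²)E_1 = 6.559×10^-20 J.
λ = hc/ΔE = (6.626×10^-34·2.998×10^8)/6.559×10^-20 = 3.03×10^-6 m = 3.03×10^3 nm.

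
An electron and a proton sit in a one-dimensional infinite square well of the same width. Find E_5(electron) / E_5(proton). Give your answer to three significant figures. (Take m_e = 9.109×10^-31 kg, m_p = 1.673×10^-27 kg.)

1.84×10^3

E_n ∝ 1/m at fixed n and L, so the ratio is m_p/m_e = 1.673×10^-27/9.109×10^-31 = 1.84×10^3.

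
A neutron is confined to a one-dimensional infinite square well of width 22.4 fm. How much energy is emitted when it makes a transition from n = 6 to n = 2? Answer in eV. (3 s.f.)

E_1 = h²/(8m_nL²) = 6.530×10^-14 J.
|ΔE| = |6² − 2²|·E_1 = 32·6.530×10^-14 J = 2.090×10^-12 J = 1.30×10^7 eV.

|ΔE| = 1.30×10^7 eV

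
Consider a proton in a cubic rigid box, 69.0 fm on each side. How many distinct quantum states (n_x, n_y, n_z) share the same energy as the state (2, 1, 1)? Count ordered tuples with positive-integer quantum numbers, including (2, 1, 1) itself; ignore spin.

The level has n_x² + n_y² + n_z² = 6. The ordered positive-integer solutions are (1, 1, 2), (1, 2, 1), (2, 1, 1).
That gives 3 states.

degeneracy = 3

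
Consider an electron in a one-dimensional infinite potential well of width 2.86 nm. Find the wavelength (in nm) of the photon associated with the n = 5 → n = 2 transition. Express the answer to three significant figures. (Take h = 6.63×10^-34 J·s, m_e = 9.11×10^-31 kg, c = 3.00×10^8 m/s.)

E_1 = h²/(8m_eL²) = 7.374×10^-21 J, so ΔE = (5² − 2²)E_1 = 1.549×10^-19 J.
λ = hc/ΔE = (6.63×10^-34·3.00×10^8)/1.549×10^-19 = 1.28×10^-6 m = 1.28×10^3 nm.

λ = 1.28×10^3 nm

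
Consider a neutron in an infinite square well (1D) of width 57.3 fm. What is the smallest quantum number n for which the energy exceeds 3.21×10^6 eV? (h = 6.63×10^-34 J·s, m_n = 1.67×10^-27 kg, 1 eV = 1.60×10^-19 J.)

E_1 = h²/(8m_nL²) = 1.002×10^-14 J = 6.262×10^4 eV.
Need n² > 3.21×10^6/6.262×10^4 = 51.26, i.e. n > 7.160.
The smallest integer satisfying this is n = 8.

n = 8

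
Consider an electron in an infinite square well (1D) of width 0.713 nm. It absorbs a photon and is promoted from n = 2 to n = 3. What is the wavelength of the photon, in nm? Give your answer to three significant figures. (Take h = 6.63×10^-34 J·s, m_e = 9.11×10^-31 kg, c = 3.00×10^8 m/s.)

E_1 = h²/(8m_eL²) = 1.186×10^-19 J, so ΔE = (3² − 2²)E_1 = 5.930×10^-19 J.
λ = hc/ΔE = (6.63×10^-34·3.00×10^8)/5.930×10^-19 = 3.35×10^-7 m = 335 nm.

λ = 335 nm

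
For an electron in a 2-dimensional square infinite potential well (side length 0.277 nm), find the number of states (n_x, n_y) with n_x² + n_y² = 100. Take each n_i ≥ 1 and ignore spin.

degeneracy = 2

The level has n_x² + n_y² = 100. The ordered positive-integer solutions are (6, 8), (8, 6).
That gives 2 states.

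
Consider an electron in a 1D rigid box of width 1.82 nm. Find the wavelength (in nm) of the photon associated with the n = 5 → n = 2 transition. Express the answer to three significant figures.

λ = 520 nm

E_1 = h²/(8m_eL²) = 1.819×10^-20 J, so ΔE = (5² − 2²)E_1 = 3.820×10^-19 J.
λ = hc/ΔE = (6.626×10^-34·2.998×10^8)/3.820×10^-19 = 5.20×10^-7 m = 520 nm.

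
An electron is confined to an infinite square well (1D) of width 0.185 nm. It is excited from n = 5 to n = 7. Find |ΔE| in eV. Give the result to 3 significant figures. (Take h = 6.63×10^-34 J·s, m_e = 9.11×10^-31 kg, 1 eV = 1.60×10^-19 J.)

|ΔE| = 264 eV

E_1 = h²/(8m_eL²) = 1.762×10^-18 J.
|ΔE| = |5² − 7²|·E_1 = 24·1.762×10^-18 J = 4.229×10^-17 J = 264 eV.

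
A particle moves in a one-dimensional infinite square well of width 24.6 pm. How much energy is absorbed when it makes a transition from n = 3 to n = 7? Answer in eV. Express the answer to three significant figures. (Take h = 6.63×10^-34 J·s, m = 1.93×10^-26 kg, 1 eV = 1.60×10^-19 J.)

E_1 = h²/(8mL²) = 4.704×10^-21 J.
|ΔE| = |3² − 7²|·E_1 = 40·4.704×10^-21 J = 1.882×10^-19 J = 1.18 eV.

|ΔE| = 1.18 eV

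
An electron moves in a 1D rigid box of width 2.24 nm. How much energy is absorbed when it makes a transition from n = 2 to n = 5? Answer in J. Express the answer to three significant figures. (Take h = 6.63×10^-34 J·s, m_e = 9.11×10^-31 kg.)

|ΔE| = 2.52×10^-19 J

E_1 = h²/(8m_eL²) = 1.202×10^-20 J.
|ΔE| = |2² − 5²|·E_1 = 21·1.202×10^-20 J = 2.52×10^-19 J.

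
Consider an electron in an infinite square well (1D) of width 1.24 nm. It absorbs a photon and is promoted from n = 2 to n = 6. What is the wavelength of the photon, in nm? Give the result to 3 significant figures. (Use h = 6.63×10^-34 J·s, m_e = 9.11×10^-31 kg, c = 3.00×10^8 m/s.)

E_1 = h²/(8m_eL²) = 3.923×10^-20 J, so ΔE = (6² − 2²)E_1 = 1.255×10^-18 J.
λ = hc/ΔE = (6.63×10^-34·3.00×10^8)/1.255×10^-18 = 1.58×10^-7 m = 158 nm.

λ = 158 nm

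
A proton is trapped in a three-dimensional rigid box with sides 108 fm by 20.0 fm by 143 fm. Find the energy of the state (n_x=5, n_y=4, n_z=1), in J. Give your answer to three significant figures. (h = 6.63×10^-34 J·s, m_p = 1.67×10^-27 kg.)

For a 3D rectangular well E = (h²/8m_p)·Σ n_i²/L_i² = (6.63×10^-34)²/(8·1.67×10^-27) · [5²/(108 fm)² + 4²/(20.0 fm)² + 1²/(143 fm)²].
Evaluating gives E = 1.39×10^-12 J.

E = 1.39×10^-12 J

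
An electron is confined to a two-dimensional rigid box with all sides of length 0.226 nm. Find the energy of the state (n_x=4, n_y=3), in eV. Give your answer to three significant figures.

E = 184 eV

For a 2D rectangular well E = (h²/8m_e)·Σ n_i²/L_i² = (6.626×10^-34)²/(8·9.109×10^-31) · [4²/(0.226 nm)² + 3²/(0.226 nm)²].
Evaluating gives E = 2.949×10^-17 J = 184 eV.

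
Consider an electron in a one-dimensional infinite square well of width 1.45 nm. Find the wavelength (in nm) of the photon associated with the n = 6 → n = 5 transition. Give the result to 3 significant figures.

E_1 = h²/(8m_eL²) = 2.866×10^-20 J, so ΔE = (6² − 5²)E_1 = 3.153×10^-19 J.
λ = hc/ΔE = (6.626×10^-34·2.998×10^8)/3.153×10^-19 = 6.30×10^-7 m = 630 nm.

λ = 630 nm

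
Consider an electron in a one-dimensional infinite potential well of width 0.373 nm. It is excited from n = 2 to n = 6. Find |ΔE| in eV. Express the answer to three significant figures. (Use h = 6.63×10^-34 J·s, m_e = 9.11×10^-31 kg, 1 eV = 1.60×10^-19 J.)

|ΔE| = 86.7 eV

E_1 = h²/(8m_eL²) = 4.335×10^-19 J.
|ΔE| = |2² − 6²|·E_1 = 32·4.335×10^-19 J = 1.387×10^-17 J = 86.7 eV.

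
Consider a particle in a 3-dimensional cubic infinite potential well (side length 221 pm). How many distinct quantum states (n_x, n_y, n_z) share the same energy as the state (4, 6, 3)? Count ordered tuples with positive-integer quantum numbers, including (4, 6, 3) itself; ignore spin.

degeneracy = 6

The level has n_x² + n_y² + n_z² = 61. The ordered positive-integer solutions are (3, 4, 6), (3, 6, 4), (4, 3, 6), (4, 6, 3), (6, 3, 4), (6, 4, 3).
That gives 6 states.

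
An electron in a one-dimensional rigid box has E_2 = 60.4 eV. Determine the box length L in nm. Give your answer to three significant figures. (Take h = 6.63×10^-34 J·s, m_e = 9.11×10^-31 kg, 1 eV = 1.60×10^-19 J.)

L = 0.158 nm

From E_n = n²h²/(8m_eL²), L = n·h/√(8m_eE_n).
E_2 = 60.4 eV = 9.664×10^-18 J, so L = 2·6.63×10^-34/√(8·9.11×10^-31·9.664×10^-18) = 1.58×10^-10 m = 0.158 nm.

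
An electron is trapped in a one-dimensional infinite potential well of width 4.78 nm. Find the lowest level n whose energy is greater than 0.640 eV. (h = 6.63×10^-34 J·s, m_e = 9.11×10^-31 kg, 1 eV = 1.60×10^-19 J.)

E_1 = h²/(8m_eL²) = 2.640×10^-21 J = 0.01650 eV.
Need n² > 0.640/0.01650 = 38.79, i.e. n > 6.228.
The smallest integer satisfying this is n = 7.

n = 7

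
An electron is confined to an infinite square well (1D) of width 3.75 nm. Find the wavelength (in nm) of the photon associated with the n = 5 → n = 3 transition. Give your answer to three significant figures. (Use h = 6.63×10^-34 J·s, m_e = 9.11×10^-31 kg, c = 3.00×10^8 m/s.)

λ = 2.90×10^3 nm

E_1 = h²/(8m_eL²) = 4.289×10^-21 J, so ΔE = (5² − 3²)E_1 = 6.862×10^-20 J.
λ = hc/ΔE = (6.63×10^-34·3.00×10^8)/6.862×10^-20 = 2.90×10^-6 m = 2.90×10^3 nm.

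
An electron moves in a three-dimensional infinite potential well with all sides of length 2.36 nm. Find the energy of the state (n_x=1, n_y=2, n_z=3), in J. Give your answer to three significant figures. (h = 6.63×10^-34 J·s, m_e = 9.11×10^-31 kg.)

For a 3D rectangular well E = (h²/8m_e)·Σ n_i²/L_i² = (6.63×10^-34)²/(8·9.11×10^-31) · [1²/(2.36 nm)² + 2²/(2.36 nm)² + 3²/(2.36 nm)²].
Evaluating gives E = 1.52×10^-19 J.

E = 1.52×10^-19 J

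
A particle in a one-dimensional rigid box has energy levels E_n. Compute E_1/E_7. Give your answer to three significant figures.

E_n ∝ n², so E_1/E_7 = 1²/7² = 1/49 = 0.0204.

0.0204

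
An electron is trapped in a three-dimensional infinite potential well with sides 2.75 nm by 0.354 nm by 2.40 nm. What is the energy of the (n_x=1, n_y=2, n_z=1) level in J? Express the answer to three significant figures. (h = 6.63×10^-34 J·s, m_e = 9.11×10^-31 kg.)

E = 1.94×10^-18 J

For a 3D rectangular well E = (h²/8m_e)·Σ n_i²/L_i² = (6.63×10^-34)²/(8·9.11×10^-31) · [1²/(2.75 nm)² + 2²/(0.354 nm)² + 1²/(2.40 nm)²].
Evaluating gives E = 1.94×10^-18 J.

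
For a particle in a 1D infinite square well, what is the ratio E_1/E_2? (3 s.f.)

E_n ∝ n², so E_1/E_2 = 1²/2² = 1/4 = 0.250.

0.250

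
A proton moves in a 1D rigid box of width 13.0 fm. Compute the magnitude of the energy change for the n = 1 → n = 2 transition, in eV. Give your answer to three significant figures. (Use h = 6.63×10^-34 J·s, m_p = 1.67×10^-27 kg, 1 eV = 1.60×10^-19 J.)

|ΔE| = 3.65×10^6 eV

E_1 = h²/(8m_pL²) = 1.947×10^-13 J.
|ΔE| = |1² − 2²|·E_1 = 3·1.947×10^-13 J = 5.841×10^-13 J = 3.65×10^6 eV.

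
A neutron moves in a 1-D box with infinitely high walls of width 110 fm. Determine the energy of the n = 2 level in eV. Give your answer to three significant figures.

E_2 = 6.76×10^4 eV

For an infinite well E_n = n²h²/(8m_nL²), so E_1 = h²/(8m_nL²) = (6.626×10^-34)²/(8·1.675×10^-27·(1.10×10^-13 m)²) = 2.708×10^-15 J.
Then E_2 = 2²·E_1 = 4·2.708×10^-15 J = 1.083×10^-14 J.
Converting, E_2 = 1.083×10^-14 J / (1.602×10^-19 J/eV) = 6.76×10^4 eV.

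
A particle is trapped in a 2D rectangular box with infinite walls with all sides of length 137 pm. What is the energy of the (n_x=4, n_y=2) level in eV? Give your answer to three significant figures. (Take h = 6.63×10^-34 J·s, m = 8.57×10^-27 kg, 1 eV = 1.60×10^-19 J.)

For a 2D rectangular well E = (h²/8m)·Σ n_i²/L_i² = (6.63×10^-34)²/(8·8.57×10^-27) · [4²/(137 pm)² + 2²/(137 pm)²].
Evaluating gives E = 6.832×10^-21 J = 0.0427 eV.

E = 0.0427 eV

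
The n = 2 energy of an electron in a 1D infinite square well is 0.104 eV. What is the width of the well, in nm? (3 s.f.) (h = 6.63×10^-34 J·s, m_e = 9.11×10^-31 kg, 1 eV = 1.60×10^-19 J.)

L = 3.81 nm

From E_n = n²h²/(8m_eL²), L = n·h/√(8m_eE_n).
E_2 = 0.104 eV = 1.664×10^-20 J, so L = 2·6.63×10^-34/√(8·9.11×10^-31·1.664×10^-20) = 3.81×10^-9 m = 3.81 nm.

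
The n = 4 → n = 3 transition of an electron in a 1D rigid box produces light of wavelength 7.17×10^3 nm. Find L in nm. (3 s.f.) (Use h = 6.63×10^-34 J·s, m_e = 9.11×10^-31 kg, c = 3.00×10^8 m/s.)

L = 3.90 nm

The photon carries ΔE = hc/λ = 6.63×10^-34·3.00×10^8/7.17×10^-6 m = 2.774×10^-20 J.
Since ΔE = (4² − 3²)E_1, E_1 = 3.963×10^-21 J, and L = h/√(8m_eE_1) = 3.90×10^-9 m = 3.90 nm.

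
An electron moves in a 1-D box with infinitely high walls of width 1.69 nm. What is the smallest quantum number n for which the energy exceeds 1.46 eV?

E_1 = h²/(8m_eL²) = 2.109×10^-20 J = 0.1316 eV.
Need n² > 1.46/0.1316 = 11.09, i.e. n > 3.330.
The smallest integer satisfying this is n = 4.

n = 4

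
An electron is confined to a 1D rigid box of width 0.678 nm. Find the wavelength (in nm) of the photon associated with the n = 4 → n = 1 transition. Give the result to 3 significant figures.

λ = 101 nm

E_1 = h²/(8m_eL²) = 1.311×10^-19 J, so ΔE = (4² − 1²)E_1 = 1.966×10^-18 J.
λ = hc/ΔE = (6.626×10^-34·2.998×10^8)/1.966×10^-18 = 1.01×10^-7 m = 101 nm.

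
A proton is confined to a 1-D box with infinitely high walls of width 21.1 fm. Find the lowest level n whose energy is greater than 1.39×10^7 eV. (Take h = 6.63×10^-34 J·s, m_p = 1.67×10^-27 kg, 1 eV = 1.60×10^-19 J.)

n = 6

E_1 = h²/(8m_pL²) = 7.390×10^-14 J = 4.619×10^5 eV.
Need n² > 1.39×10^7/4.619×10^5 = 30.09, i.e. n > 5.485.
The smallest integer satisfying this is n = 6.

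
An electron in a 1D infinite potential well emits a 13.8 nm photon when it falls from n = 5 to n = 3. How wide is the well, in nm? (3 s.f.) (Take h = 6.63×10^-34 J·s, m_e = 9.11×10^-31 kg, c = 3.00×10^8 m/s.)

The photon carries ΔE = hc/λ = 6.63×10^-34·3.00×10^8/1.38×10^-8 m = 1.441×10^-17 J.
Since ΔE = (5² − 3²)E_1, E_1 = 9.006×10^-19 J, and L = h/√(8m_eE_1) = 2.59×10^-10 m = 0.259 nm.

L = 0.259 nm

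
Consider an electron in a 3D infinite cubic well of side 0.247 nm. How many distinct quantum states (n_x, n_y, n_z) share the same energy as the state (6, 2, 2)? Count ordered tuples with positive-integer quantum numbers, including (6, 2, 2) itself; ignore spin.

The level has n_x² + n_y² + n_z² = 44. The ordered positive-integer solutions are (2, 2, 6), (2, 6, 2), (6, 2, 2).
That gives 3 states.

degeneracy = 3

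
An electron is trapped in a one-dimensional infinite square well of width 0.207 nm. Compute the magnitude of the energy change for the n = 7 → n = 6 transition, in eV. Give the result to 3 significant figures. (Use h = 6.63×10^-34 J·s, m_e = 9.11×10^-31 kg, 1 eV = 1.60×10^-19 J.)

E_1 = h²/(8m_eL²) = 1.408×10^-18 J.
|ΔE| = |7² − 6²|·E_1 = 13·1.408×10^-18 J = 1.830×10^-17 J = 114 eV.

|ΔE| = 114 eV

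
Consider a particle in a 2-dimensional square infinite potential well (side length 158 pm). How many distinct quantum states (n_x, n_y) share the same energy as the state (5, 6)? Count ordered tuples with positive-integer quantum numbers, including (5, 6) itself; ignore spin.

degeneracy = 2

The level has n_x² + n_y² = 61. The ordered positive-integer solutions are (5, 6), (6, 5).
That gives 2 states.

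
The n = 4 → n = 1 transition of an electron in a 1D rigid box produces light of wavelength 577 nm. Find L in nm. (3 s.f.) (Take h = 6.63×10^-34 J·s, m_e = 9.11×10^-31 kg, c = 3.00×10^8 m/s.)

L = 1.62 nm

The photon carries ΔE = hc/λ = 6.63×10^-34·3.00×10^8/5.77×10^-7 m = 3.447×10^-19 J.
Since ΔE = (4² − 1²)E_1, E_1 = 2.298×10^-20 J, and L = h/√(8m_eE_1) = 1.62×10^-9 m = 1.62 nm.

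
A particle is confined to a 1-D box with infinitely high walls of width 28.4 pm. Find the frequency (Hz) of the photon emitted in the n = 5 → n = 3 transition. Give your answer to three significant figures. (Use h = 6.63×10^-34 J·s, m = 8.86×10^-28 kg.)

f = 1.86×10^15 Hz

E_1 = h²/(8mL²) = 7.689×10^-20 J and ΔE = (5² − 3²)E_1 = 1.230×10^-18 J.
f = ΔE/h = 1.230×10^-18/6.63×10^-34 = 1.86×10^15 Hz.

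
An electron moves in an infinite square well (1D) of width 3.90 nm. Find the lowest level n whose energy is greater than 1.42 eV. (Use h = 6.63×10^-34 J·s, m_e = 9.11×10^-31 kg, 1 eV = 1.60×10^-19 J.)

E_1 = h²/(8m_eL²) = 3.965×10^-21 J = 0.02478 eV.
Need n² > 1.42/0.02478 = 57.30, i.e. n > 7.570.
The smallest integer satisfying this is n = 8.

n = 8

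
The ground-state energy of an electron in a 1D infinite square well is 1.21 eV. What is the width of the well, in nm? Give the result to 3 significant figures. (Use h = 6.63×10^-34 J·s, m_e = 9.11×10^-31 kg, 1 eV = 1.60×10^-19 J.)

L = 0.558 nm

From E_n = n²h²/(8m_eL²), L = n·h/√(8m_eE_n).
E_1 = 1.21 eV = 1.936×10^-19 J, so L = 1·6.63×10^-34/√(8·9.11×10^-31·1.936×10^-19) = 5.58×10^-10 m = 0.558 nm.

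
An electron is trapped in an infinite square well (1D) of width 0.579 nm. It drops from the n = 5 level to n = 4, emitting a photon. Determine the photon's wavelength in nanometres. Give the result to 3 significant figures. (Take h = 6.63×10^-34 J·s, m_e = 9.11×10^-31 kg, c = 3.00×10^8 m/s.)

λ = 123 nm

E_1 = h²/(8m_eL²) = 1.799×10^-19 J, so ΔE = (5² − 4²)E_1 = 1.619×10^-18 J.
λ = hc/ΔE = (6.63×10^-34·3.00×10^8)/1.619×10^-18 = 1.23×10^-7 m = 123 nm.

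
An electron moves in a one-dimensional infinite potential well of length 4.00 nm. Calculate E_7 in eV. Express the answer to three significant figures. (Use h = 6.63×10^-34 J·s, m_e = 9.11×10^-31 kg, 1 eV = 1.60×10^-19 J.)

E_7 = 1.15 eV

For an infinite well E_n = n²h²/(8m_eL²), so E_1 = h²/(8m_eL²) = (6.63×10^-34)²/(8·9.11×10^-31·(4.00×10^-9 m)²) = 3.770×10^-21 J.
Then E_7 = 7²·E_1 = 49·3.770×10^-21 J = 1.847×10^-19 J.
Converting, E_7 = 1.847×10^-19 J / (1.60×10^-19 J/eV) = 1.15 eV.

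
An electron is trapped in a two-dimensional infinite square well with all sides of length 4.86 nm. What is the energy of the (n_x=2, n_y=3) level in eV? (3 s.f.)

For a 2D rectangular well E = (h²/8m_e)·Σ n_i²/L_i² = (6.626×10^-34)²/(8·9.109×10^-31) · [2²/(4.86 nm)² + 3²/(4.86 nm)²].
Evaluating gives E = 3.316×10^-20 J = 0.207 eV.

E = 0.207 eV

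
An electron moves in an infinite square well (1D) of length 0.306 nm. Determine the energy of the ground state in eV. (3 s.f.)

For an infinite well E_n = n²h²/(8m_eL²), so E_1 = h²/(8m_eL²) = (6.626×10^-34)²/(8·9.109×10^-31·(3.06×10^-10 m)²) = 6.434×10^-19 J.
Converting, E_1 = 6.434×10^-19 J / (1.602×10^-19 J/eV) = 4.02 eV.

E_1 = 4.02 eV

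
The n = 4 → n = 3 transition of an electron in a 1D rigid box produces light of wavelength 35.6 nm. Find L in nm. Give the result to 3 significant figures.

L = 0.275 nm

The photon carries ΔE = hc/λ = 6.626×10^-34·2.998×10^8/3.56×10^-8 m = 5.580×10^-18 J.
Since ΔE = (4² − 3²)E_1, E_1 = 7.971×10^-19 J, and L = h/√(8m_eE_1) = 2.75×10^-10 m = 0.275 nm.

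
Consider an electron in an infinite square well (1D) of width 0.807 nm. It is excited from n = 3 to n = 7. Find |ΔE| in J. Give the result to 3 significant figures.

|ΔE| = 3.70×10^-18 J

E_1 = h²/(8m_eL²) = 9.251×10^-20 J.
|ΔE| = |3² − 7²|·E_1 = 40·9.251×10^-20 J = 3.70×10^-18 J.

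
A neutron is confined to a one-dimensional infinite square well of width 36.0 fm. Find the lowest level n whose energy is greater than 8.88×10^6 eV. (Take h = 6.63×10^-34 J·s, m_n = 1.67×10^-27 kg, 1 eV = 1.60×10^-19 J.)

n = 8

E_1 = h²/(8m_nL²) = 2.539×10^-14 J = 1.587×10^5 eV.
Need n² > 8.88×10^6/1.587×10^5 = 55.95, i.e. n > 7.480.
The smallest integer satisfying this is n = 8.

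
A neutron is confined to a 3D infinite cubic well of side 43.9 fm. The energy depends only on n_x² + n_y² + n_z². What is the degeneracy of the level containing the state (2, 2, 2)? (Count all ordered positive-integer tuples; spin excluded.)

The level has n_x² + n_y² + n_z² = 12. The ordered positive-integer solutions are (2, 2, 2).
That gives 1 state.

degeneracy = 1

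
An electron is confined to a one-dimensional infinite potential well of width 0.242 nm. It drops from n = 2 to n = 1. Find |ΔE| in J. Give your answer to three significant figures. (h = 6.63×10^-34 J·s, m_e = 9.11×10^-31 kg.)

E_1 = h²/(8m_eL²) = 1.030×10^-18 J.
|ΔE| = |2² − 1²|·E_1 = 3·1.030×10^-18 J = 3.09×10^-18 J.

|ΔE| = 3.09×10^-18 J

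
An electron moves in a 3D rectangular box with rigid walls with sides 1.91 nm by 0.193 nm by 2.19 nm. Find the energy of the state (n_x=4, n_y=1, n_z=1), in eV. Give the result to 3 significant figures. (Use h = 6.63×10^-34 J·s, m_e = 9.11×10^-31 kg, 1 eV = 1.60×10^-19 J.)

For a 3D rectangular well E = (h²/8m_e)·Σ n_i²/L_i² = (6.63×10^-34)²/(8·9.11×10^-31) · [4²/(1.91 nm)² + 1²/(0.193 nm)² + 1²/(2.19 nm)²].
Evaluating gives E = 1.896×10^-18 J = 11.9 eV.

E = 11.9 eV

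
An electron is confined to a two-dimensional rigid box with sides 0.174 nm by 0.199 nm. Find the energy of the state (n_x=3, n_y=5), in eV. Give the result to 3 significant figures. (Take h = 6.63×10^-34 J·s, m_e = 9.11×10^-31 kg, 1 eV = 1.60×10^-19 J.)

E = 350 eV

For a 2D rectangular well E = (h²/8m_e)·Σ n_i²/L_i² = (6.63×10^-34)²/(8·9.11×10^-31) · [3²/(0.174 nm)² + 5²/(0.199 nm)²].
Evaluating gives E = 5.601×10^-17 J = 350 eV.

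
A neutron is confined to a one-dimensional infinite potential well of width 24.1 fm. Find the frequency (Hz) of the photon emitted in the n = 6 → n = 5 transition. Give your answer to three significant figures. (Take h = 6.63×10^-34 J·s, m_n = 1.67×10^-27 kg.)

E_1 = h²/(8m_nL²) = 5.665×10^-14 J and ΔE = (6² − 5²)E_1 = 6.231×10^-13 J.
f = ΔE/h = 6.231×10^-13/6.63×10^-34 = 9.40×10^20 Hz.

f = 9.40×10^20 Hz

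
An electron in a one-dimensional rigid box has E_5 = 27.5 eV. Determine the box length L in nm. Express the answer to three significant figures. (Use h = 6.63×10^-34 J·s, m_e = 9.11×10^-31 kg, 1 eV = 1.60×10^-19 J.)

From E_n = n²h²/(8m_eL²), L = n·h/√(8m_eE_n).
E_5 = 27.5 eV = 4.400×10^-18 J, so L = 5·6.63×10^-34/√(8·9.11×10^-31·4.400×10^-18) = 5.85×10^-10 m = 0.585 nm.

L = 0.585 nm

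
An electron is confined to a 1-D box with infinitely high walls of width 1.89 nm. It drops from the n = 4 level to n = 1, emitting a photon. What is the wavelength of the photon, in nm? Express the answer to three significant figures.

λ = 785 nm

E_1 = h²/(8m_eL²) = 1.687×10^-20 J, so ΔE = (4² − 1²)E_1 = 2.531×10^-19 J.
λ = hc/ΔE = (6.626×10^-34·2.998×10^8)/2.531×10^-19 = 7.85×10^-7 m = 785 nm.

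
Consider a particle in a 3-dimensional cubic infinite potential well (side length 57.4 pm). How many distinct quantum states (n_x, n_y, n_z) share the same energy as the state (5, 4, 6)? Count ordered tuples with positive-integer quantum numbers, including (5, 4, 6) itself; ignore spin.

degeneracy = 12

The level has n_x² + n_y² + n_z² = 77. The ordered positive-integer solutions are (2, 3, 8), (2, 8, 3), (3, 2, 8), (3, 8, 2), (4, 5, 6), (4, 6, 5), (5, 4, 6), (5, 6, 4), (6, 4, 5), (6, 5, 4), (8, 2, 3), (8, 3, 2).
That gives 12 states.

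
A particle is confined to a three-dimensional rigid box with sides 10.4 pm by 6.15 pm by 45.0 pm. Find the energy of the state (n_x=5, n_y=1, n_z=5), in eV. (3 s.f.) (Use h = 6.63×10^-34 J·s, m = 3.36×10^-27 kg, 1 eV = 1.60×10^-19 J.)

E = 27.6 eV

For a 3D rectangular well E = (h²/8m)·Σ n_i²/L_i² = (6.63×10^-34)²/(8·3.36×10^-27) · [5²/(10.4 pm)² + 1²/(6.15 pm)² + 5²/(45.0 pm)²].
Evaluating gives E = 4.414×10^-18 J = 27.6 eV.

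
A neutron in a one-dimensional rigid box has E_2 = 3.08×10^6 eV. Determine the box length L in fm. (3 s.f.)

L = 16.3 fm

From E_n = n²h²/(8m_nL²), L = n·h/√(8m_nE_n).
E_2 = 3.08×10^6 eV = 4.934×10^-13 J, so L = 2·6.626×10^-34/√(8·1.675×10^-27·4.934×10^-13) = 1.63×10^-14 m = 16.3 fm.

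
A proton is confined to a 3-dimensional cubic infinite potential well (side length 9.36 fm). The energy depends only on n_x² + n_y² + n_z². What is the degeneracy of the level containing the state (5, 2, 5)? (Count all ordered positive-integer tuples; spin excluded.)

The level has n_x² + n_y² + n_z² = 54. The ordered positive-integer solutions are (1, 2, 7), (1, 7, 2), (2, 1, 7), (2, 5, 5), (2, 7, 1), (3, 3, 6), (3, 6, 3), (5, 2, 5), (5, 5, 2), (6, 3, 3), (7, 1, 2), (7, 2, 1).
That gives 12 states.

degeneracy = 12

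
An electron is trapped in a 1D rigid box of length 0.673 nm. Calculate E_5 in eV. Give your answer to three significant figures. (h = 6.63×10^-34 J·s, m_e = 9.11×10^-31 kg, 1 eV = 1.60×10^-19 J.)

E_5 = 20.8 eV

For an infinite well E_n = n²h²/(8m_eL²), so E_1 = h²/(8m_eL²) = (6.63×10^-34)²/(8·9.11×10^-31·(6.73×10^-10 m)²) = 1.332×10^-19 J.
Then E_5 = 5²·E_1 = 25·1.332×10^-19 J = 3.330×10^-18 J.
Converting, E_5 = 3.330×10^-18 J / (1.60×10^-19 J/eV) = 20.8 eV.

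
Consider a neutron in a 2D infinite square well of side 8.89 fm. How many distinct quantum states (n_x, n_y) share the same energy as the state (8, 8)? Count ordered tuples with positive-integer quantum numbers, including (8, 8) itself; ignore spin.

degeneracy = 1

The level has n_x² + n_y² = 128. The ordered positive-integer solutions are (8, 8).
That gives 1 state.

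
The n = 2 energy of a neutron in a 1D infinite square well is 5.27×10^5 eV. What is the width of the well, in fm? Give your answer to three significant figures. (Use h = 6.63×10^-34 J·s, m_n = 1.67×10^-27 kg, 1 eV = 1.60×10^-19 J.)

L = 39.5 fm

From E_n = n²h²/(8m_nL²), L = n·h/√(8m_nE_n).
E_2 = 5.27×10^5 eV = 8.432×10^-14 J, so L = 2·6.63×10^-34/√(8·1.67×10^-27·8.432×10^-14) = 3.95×10^-14 m = 39.5 fm.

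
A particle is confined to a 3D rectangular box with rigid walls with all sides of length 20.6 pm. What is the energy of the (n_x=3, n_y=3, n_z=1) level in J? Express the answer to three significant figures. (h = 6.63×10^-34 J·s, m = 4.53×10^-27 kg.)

E = 5.43×10^-19 J

For a 3D rectangular well E = (h²/8m)·Σ n_i²/L_i² = (6.63×10^-34)²/(8·4.53×10^-27) · [3²/(20.6 pm)² + 3²/(20.6 pm)² + 1²/(20.6 pm)²].
Evaluating gives E = 5.43×10^-19 J.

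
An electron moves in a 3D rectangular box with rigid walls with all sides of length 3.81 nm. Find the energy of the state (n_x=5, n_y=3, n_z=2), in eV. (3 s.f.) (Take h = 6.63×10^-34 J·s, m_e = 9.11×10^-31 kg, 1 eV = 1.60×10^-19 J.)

E = 0.987 eV

For a 3D rectangular well E = (h²/8m_e)·Σ n_i²/L_i² = (6.63×10^-34)²/(8·9.11×10^-31) · [5²/(3.81 nm)² + 3²/(3.81 nm)² + 2²/(3.81 nm)²].
Evaluating gives E = 1.579×10^-19 J = 0.987 eV.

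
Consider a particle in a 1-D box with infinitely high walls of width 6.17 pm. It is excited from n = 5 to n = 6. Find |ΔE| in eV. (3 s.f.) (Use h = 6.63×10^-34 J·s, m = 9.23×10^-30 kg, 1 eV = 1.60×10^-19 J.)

E_1 = h²/(8mL²) = 1.564×10^-16 J.
|ΔE| = |5² − 6²|·E_1 = 11·1.564×10^-16 J = 1.720×10^-15 J = 1.08×10^4 eV.

|ΔE| = 1.08×10^4 eV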